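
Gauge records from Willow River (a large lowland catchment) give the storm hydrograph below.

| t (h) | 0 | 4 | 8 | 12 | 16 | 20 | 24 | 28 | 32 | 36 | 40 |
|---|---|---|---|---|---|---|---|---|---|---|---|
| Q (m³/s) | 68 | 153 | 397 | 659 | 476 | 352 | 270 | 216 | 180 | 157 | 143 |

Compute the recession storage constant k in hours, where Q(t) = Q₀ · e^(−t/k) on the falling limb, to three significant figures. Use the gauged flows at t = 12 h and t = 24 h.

On the falling limb, Q drops from 659 to 270 m³/s between t = 12 h and t = 24 h (Δt = 12 h).
k = −Δt / ln(Q₂/Q₁) = −12 / ln(270/659) = 13.4 h.

k ≈ 13.4 h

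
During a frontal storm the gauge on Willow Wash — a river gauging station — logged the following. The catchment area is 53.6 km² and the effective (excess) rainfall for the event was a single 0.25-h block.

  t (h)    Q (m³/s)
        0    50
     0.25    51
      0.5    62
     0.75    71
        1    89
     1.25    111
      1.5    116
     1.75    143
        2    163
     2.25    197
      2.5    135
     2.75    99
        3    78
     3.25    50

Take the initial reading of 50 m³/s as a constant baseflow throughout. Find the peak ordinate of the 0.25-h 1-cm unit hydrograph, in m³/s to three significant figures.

Direct runoff: 0.0, 1.0, 12.0, 21.0, 39.0, 61.0, 66.0, 93.0, 113.0, 147.0, 85.0, 49.0, 28.0, 0.0 m³/s; ΣQ_DR = 715.0 m³/s, peak = 147.0 m³/s.
Runoff depth d = ΣQ_DR·Δt / A = 715.0 × 900 / (53.6 km²) = 12.01 mm.
The 1-cm UH is the DRH scaled by (10 mm)/d, so U_p = 147.0 × 10/12.01 = 122 m³/s.

U_p ≈ 122 m³/s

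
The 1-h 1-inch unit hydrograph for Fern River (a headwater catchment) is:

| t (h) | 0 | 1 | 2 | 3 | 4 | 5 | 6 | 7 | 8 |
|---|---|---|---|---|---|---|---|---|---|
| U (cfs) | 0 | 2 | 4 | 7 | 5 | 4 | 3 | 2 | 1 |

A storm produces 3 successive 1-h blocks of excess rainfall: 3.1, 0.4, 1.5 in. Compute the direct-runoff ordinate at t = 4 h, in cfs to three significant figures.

Q ≈ 24.3 cfs

By discrete convolution, Q_j = Σ (P_i / 1 in) · U_{j−i}.
At t = 4 h (j=4): Q = (3.1/1)·5 + (0.4/1)·7 + (1.5/1)·4 = 24.3 cfs.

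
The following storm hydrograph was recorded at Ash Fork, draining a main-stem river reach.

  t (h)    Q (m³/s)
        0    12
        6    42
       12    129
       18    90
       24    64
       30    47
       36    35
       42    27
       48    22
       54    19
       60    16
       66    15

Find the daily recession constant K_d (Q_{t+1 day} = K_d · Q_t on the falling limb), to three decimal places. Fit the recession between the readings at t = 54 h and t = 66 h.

K_d ≈ 0.623

Between t = 54 h and t = 66 h the flow falls from 19 to 15 m³/s over 2×6 h = 12 h.
Per-interval ratio K = (15/19)^(1/2) = 0.8885; K_d = K^(24/6) = 0.623.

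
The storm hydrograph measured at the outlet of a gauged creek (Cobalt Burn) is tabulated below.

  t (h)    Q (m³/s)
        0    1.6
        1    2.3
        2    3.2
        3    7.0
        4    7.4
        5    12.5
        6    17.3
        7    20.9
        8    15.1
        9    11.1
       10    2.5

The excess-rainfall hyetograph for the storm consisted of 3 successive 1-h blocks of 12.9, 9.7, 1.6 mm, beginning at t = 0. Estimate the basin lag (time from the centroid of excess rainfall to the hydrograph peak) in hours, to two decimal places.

Centroid of excess rainfall: t_c = Σ P_i·t̄_i / ΣP_i = 1.0331 h (block centres at 0.5, 1.5, 2.5 h).
Hydrograph peak occurs at t = 7 h, so basin lag t_L = 7 − 1.0331 = 5.97 h.

t_L ≈ 5.97 h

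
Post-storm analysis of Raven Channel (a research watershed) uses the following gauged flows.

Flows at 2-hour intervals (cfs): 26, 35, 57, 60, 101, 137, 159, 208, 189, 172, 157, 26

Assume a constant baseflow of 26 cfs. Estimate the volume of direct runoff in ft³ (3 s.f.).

V ≈ 7.31 × 10^6 ft³

Direct-runoff ordinates (Q − Q_b): 0.0, 9.0, 31.0, 34.0, 75.0, 111.0, 133.0, 182.0, 163.0, 146.0, 131.0, 0.0 cfs.
ΣQ_DR = 1015 cfs.
With Δt = 2 h = 7200 s, V = ΣQ_DR · Δt = 1015 × 7200 = 7.31 × 10^6 ft³.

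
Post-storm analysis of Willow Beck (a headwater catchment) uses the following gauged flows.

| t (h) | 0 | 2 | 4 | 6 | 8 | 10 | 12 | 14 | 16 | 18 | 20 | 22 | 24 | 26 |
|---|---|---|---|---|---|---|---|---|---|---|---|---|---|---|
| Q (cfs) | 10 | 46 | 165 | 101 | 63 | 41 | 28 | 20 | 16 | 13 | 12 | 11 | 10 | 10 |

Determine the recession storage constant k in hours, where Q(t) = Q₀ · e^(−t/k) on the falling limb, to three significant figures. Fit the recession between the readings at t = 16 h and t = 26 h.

k ≈ 21.3 h

On the falling limb, Q drops from 16 to 10 cfs between t = 16 h and t = 26 h (Δt = 10 h).
k = −Δt / ln(Q₂/Q₁) = −10 / ln(10/16) = 21.3 h.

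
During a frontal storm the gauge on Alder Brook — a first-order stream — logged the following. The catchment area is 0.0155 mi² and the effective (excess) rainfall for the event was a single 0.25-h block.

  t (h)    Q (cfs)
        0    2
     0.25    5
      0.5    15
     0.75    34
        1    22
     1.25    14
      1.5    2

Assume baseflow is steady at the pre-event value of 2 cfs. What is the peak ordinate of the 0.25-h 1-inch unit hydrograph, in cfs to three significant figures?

U_p ≈ 16.0 cfs

Direct runoff: 0.0, 3.0, 13.0, 32.0, 20.0, 12.0, 0.0 cfs; ΣQ_DR = 80.00 cfs, peak = 32.0 cfs.
Runoff depth d = ΣQ_DR·Δt / A = 80.00 × 900 / (0.0155 mi²) = 1.999 in.
The 1-inch UH is the DRH scaled by (1 in)/d, so U_p = 32.0 × 1/1.999 = 16.0 cfs.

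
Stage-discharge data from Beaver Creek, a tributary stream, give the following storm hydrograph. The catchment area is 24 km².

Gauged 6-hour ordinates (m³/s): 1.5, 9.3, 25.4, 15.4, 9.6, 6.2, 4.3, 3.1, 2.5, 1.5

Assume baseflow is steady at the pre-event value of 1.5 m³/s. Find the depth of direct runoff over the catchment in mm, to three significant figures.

Direct runoff: 0.0, 7.8, 23.9, 13.9, 8.1, 4.7, 2.8, 1.6, 1.0, 0.0 m³/s; ΣQ_DR = 63.80 m³/s.
V = ΣQ_DR · Δt = 63.80 × 21600 s = 1.378 × 10^6 m³.
Over A = 24 km², depth = V / A = 57.4 mm.

d ≈ 57.4 mm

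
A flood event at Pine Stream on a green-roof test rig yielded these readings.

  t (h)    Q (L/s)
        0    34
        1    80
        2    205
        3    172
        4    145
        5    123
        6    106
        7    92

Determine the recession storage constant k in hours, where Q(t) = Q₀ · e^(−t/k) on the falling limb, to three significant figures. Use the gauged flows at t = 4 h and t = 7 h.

On the falling limb, Q drops from 145 to 92 L/s between t = 4 h and t = 7 h (Δt = 3 h).
k = −Δt / ln(Q₂/Q₁) = −3 / ln(92/145) = 6.59 h.

k ≈ 6.59 h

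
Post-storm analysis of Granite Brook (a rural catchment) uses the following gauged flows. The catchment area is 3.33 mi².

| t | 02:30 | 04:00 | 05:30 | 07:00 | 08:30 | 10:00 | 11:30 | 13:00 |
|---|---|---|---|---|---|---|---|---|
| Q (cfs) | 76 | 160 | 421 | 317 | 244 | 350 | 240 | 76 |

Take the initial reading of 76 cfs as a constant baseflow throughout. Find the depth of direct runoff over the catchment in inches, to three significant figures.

Direct runoff: 0.0, 84.0, 345.0, 241.0, 168.0, 274.0, 164.0, 0.0 cfs; ΣQ_DR = 1276 cfs.
V = ΣQ_DR · Δt = 1276 × 5400 s = 6.890 × 10^6 ft³.
Over A = 3.33 mi², depth = V / A = 0.891 in.

d ≈ 0.891 in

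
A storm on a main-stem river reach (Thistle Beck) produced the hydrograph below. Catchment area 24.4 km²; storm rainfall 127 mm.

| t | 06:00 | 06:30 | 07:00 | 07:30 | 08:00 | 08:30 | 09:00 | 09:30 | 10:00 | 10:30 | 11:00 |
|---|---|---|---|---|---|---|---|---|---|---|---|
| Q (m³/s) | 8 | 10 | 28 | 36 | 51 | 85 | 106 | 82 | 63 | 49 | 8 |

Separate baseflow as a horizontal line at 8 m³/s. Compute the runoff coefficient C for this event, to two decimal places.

ΣQ_DR = 438.0 m³/s; V = ΣQ_DR·Δt = 7.884 × 10^5 m³.
Runoff depth d = V / A = 32.31 mm.
C = d / P = 32.31 / 127 = 0.25.

C ≈ 0.25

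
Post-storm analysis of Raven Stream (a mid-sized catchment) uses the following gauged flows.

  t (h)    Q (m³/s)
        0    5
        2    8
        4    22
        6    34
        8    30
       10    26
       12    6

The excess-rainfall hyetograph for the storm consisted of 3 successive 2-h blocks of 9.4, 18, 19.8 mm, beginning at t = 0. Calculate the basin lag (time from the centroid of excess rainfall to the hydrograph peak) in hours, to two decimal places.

Centroid of excess rainfall: t_c = Σ P_i·t̄_i / ΣP_i = 3.4407 h (block centres at 1, 3, 5 h).
Hydrograph peak occurs at t = 6 h, so basin lag t_L = 6 − 3.4407 = 2.56 h.

t_L ≈ 2.56 h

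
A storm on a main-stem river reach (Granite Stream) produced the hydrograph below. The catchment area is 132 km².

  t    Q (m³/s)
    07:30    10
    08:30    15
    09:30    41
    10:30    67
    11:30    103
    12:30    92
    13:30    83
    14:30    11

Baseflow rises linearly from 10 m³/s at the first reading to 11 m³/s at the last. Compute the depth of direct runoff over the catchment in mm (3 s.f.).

d ≈ 9.22 mm

Direct runoff: 0.00, 4.86, 30.71, 56.57, 92.43, 81.29, 72.14, 0.00 m³/s; ΣQ_DR = 338.0 m³/s.
V = ΣQ_DR · Δt = 338.0 × 3600 s = 1.217 × 10^6 m³.
Over A = 132 km², depth = V / A = 9.22 mm.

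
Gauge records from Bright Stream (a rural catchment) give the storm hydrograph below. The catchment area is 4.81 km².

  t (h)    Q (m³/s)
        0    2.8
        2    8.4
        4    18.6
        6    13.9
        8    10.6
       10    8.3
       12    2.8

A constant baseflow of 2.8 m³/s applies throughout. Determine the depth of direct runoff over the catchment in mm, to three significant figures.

d ≈ 68.6 mm

Direct runoff: 0.0, 5.6, 15.8, 11.1, 7.8, 5.5, 0.0 m³/s; ΣQ_DR = 45.80 m³/s.
V = ΣQ_DR · Δt = 45.80 × 7200 s = 3.298 × 10^5 m³.
Over A = 4.81 km², depth = V / A = 68.6 mm.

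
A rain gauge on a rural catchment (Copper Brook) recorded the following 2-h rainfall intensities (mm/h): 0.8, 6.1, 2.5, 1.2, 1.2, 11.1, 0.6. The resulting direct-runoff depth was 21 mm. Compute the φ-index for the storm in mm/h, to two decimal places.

Only the 2 blocks with intensity above φ contribute runoff: 6.1, 11.1 mm/h.
Σ(I−φ)·Δt = d  ⇒  (6.1+11.1 − 2φ)·2 = 21
φ = (17.20 − 21/2) / 2 = 3.35 mm/h.

φ ≈ 3.35 mm/h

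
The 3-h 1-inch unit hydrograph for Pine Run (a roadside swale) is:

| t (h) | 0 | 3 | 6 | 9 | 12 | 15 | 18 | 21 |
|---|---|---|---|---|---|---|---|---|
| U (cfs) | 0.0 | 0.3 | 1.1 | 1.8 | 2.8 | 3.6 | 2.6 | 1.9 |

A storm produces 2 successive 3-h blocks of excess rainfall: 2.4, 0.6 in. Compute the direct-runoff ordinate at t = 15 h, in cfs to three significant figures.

Q ≈ 10.3 cfs

By discrete convolution, Q_j = Σ (P_i / 1 in) · U_{j−i}.
At t = 15 h (j=5): Q = (2.4/1)·3.6 + (0.6/1)·2.8 = 10.3 cfs.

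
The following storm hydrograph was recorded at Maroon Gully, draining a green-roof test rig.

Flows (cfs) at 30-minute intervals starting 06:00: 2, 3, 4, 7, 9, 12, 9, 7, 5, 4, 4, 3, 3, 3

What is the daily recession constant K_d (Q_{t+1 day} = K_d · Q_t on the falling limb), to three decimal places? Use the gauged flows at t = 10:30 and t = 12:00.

Between t = 10:30 and t = 12:00 the flow falls from 4 to 3 cfs over 3×0.5 h = 1.5 h.
Per-interval ratio K = (3/4)^(1/3) = 0.9086; K_d = K^(24/0.5) = 0.010.

K_d ≈ 0.010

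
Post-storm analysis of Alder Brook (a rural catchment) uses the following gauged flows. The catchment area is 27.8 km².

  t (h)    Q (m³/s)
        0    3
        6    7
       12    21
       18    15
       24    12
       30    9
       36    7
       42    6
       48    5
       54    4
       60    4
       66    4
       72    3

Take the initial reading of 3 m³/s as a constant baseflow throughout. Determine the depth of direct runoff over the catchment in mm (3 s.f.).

d ≈ 47.4 mm

Direct runoff: 0.0, 4.0, 18.0, 12.0, 9.0, 6.0, 4.0, 3.0, 2.0, 1.0, 1.0, 1.0, 0.0 m³/s; ΣQ_DR = 61.00 m³/s.
V = ΣQ_DR · Δt = 61.00 × 21600 s = 1.318 × 10^6 m³.
Over A = 27.8 km², depth = V / A = 47.4 mm.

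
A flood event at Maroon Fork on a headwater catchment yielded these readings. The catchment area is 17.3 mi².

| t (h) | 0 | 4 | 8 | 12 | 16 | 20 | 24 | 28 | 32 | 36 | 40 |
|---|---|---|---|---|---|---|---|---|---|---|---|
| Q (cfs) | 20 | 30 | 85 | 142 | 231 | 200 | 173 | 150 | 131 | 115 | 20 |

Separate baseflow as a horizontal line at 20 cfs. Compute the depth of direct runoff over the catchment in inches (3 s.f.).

d ≈ 0.386 in

Direct runoff: 0.0, 10.0, 65.0, 122.0, 211.0, 180.0, 153.0, 130.0, 111.0, 95.0, 0.0 cfs; ΣQ_DR = 1077 cfs.
V = ΣQ_DR · Δt = 1077 × 14400 s = 1.551 × 10^7 ft³.
Over A = 17.3 mi², depth = V / A = 0.386 in.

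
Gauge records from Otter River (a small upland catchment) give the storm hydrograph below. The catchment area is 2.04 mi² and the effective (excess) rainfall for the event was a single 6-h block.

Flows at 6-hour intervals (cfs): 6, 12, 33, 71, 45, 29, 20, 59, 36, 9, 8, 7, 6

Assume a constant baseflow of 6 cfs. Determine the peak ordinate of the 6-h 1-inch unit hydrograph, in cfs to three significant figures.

U_p ≈ 54.2 cfs

Direct runoff: 0.0, 6.0, 27.0, 65.0, 39.0, 23.0, 14.0, 53.0, 30.0, 3.0, 2.0, 1.0, 0.0 cfs; ΣQ_DR = 263.0 cfs, peak = 65.0 cfs.
Runoff depth d = ΣQ_DR·Δt / A = 263.0 × 21600 / (2.04 mi²) = 1.199 in.
The 1-inch UH is the DRH scaled by (1 in)/d, so U_p = 65.0 × 1/1.199 = 54.2 cfs.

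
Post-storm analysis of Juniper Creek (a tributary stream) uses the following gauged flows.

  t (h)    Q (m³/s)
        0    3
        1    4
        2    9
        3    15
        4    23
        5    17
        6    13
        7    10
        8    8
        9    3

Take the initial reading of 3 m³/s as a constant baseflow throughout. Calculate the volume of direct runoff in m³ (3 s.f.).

Direct-runoff ordinates (Q − Q_b): 0.0, 1.0, 6.0, 12.0, 20.0, 14.0, 10.0, 7.0, 5.0, 0.0 m³/s.
ΣQ_DR = 75.00 m³/s.
With Δt = 1 h = 3600 s, V = ΣQ_DR · Δt = 75.00 × 3600 = 2.70 × 10^5 m³.

V ≈ 2.70 × 10^5 m³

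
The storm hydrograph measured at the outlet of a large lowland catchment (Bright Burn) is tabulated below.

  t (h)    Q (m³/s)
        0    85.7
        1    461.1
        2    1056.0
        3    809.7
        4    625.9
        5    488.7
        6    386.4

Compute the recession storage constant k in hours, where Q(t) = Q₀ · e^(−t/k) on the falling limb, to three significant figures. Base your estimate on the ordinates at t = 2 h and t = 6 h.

On the falling limb, Q drops from 1056.0 to 386.4 m³/s between t = 2 h and t = 6 h (Δt = 4 h).
k = −Δt / ln(Q₂/Q₁) = −4 / ln(386.4/1056.0) = 3.98 h.

k ≈ 3.98 h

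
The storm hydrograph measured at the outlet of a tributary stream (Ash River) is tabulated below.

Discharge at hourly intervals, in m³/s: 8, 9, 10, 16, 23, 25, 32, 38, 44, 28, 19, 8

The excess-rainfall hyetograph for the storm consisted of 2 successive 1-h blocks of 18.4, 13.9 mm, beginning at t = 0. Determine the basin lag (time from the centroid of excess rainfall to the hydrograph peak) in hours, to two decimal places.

t_L ≈ 7.07 h

Centroid of excess rainfall: t_c = Σ P_i·t̄_i / ΣP_i = 0.9303 h (block centres at 0.5, 1.5 h).
Hydrograph peak occurs at t = 8 h, so basin lag t_L = 8 − 0.9303 = 7.07 h.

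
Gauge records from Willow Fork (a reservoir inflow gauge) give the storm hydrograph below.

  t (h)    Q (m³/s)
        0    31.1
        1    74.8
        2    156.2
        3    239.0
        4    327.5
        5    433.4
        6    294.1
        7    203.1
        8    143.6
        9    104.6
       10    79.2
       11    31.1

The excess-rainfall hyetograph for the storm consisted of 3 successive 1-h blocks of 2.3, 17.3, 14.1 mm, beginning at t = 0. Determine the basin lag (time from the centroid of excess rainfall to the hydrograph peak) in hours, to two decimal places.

t_L ≈ 3.15 h

Centroid of excess rainfall: t_c = Σ P_i·t̄_i / ΣP_i = 1.8501 h (block centres at 0.5, 1.5, 2.5 h).
Hydrograph peak occurs at t = 5 h, so basin lag t_L = 5 − 1.8501 = 3.15 h.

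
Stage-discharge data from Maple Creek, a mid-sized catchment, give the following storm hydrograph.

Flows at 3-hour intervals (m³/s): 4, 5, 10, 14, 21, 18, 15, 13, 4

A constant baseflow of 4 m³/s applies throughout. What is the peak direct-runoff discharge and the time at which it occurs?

Subtracting baseflow gives direct-runoff ordinates: 0.0, 1.0, 6.0, 10.0, 17.0, 14.0, 11.0, 9.0, 0.0 m³/s.
The maximum is 17.0 m³/s, occurring at the reading for t = 12 h.

Q_p = 17.0 m³/s at t = 12 h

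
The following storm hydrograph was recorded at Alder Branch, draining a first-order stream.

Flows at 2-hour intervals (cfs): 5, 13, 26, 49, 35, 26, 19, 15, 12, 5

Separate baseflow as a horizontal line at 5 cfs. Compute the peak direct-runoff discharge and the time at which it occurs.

Subtracting baseflow gives direct-runoff ordinates: 0.0, 8.0, 21.0, 44.0, 30.0, 21.0, 14.0, 10.0, 7.0, 0.0 cfs.
The maximum is 44.0 cfs, occurring at the reading for t = 6 h.

Q_p = 44.0 cfs at t = 6 h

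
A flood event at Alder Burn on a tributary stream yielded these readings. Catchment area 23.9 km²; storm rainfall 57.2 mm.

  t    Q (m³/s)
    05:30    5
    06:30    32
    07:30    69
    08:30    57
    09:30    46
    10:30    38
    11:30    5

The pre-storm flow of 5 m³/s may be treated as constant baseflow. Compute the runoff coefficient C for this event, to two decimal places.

C ≈ 0.57

ΣQ_DR = 217.0 m³/s; V = ΣQ_DR·Δt = 7.812 × 10^5 m³.
Runoff depth d = V / A = 32.69 mm.
C = d / P = 32.69 / 57.2 = 0.57.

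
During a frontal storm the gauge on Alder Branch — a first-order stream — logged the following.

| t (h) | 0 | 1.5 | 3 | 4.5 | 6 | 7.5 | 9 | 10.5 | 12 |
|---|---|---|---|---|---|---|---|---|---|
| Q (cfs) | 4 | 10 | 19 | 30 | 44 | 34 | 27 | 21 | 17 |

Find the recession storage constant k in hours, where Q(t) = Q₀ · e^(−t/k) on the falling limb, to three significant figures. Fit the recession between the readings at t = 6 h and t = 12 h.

k ≈ 6.31 h

On the falling limb, Q drops from 44 to 17 cfs between t = 6 h and t = 12 h (Δt = 6 h).
k = −Δt / ln(Q₂/Q₁) = −6 / ln(17/44) = 6.31 h.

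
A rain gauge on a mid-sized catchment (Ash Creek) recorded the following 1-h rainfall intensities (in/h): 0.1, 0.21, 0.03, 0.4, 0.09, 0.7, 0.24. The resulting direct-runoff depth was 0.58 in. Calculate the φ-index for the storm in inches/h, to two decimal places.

φ ≈ 0.26 in/h

Only the 2 blocks with intensity above φ contribute runoff: 0.4, 0.7 in/h.
Σ(I−φ)·Δt = d  ⇒  (0.4+0.7 − 2φ)·1 = 0.58
φ = (1.100 − 0.58/1) / 2 = 0.26 in/h.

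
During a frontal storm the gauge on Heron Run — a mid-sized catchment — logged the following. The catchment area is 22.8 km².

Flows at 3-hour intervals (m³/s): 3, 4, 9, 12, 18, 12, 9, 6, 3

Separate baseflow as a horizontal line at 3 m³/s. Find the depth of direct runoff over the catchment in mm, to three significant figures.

d ≈ 23.2 mm

Direct runoff: 0.0, 1.0, 6.0, 9.0, 15.0, 9.0, 6.0, 3.0, 0.0 m³/s; ΣQ_DR = 49.00 m³/s.
V = ΣQ_DR · Δt = 49.00 × 10800 s = 5.292 × 10^5 m³.
Over A = 22.8 km², depth = V / A = 23.2 mm.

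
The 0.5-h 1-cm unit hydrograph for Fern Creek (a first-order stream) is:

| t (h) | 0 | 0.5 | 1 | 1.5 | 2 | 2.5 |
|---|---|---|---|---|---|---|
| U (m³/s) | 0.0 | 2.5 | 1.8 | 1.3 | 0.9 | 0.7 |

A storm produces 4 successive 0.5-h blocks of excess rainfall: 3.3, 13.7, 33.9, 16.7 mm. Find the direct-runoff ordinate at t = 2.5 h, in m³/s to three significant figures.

By discrete convolution, Q_j = Σ (P_i / 10 mm) · U_{j−i}.
At t = 2.5 h (j=5): Q = (3.3/10)·0.7 + (13.7/10)·0.9 + (33.9/10)·1.3 + (16.7/10)·1.8 = 8.88 m³/s.

Q ≈ 8.88 m³/s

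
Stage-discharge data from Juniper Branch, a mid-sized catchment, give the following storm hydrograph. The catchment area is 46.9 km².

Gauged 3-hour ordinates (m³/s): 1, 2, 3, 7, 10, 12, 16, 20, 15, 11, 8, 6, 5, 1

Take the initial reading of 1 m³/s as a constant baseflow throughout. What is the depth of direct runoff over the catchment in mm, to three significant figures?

Direct runoff: 0.0, 1.0, 2.0, 6.0, 9.0, 11.0, 15.0, 19.0, 14.0, 10.0, 7.0, 5.0, 4.0, 0.0 m³/s; ΣQ_DR = 103.0 m³/s.
V = ΣQ_DR · Δt = 103.0 × 10800 s = 1.112 × 10^6 m³.
Over A = 46.9 km², depth = V / A = 23.7 mm.

d ≈ 23.7 mm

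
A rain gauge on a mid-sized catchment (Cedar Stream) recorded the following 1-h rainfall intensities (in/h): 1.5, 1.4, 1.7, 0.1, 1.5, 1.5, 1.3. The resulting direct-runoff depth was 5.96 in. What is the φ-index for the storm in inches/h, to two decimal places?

Only the 6 blocks with intensity above φ contribute runoff: 1.5, 1.4, 1.7, 1.5, 1.5, 1.3 in/h.
Σ(I−φ)·Δt = d  ⇒  (1.5+1.4+1.7+1.5+1.5+1.3 − 6φ)·1 = 5.96
φ = (8.900 − 5.96/1) / 6 = 0.49 in/h.

φ ≈ 0.49 in/h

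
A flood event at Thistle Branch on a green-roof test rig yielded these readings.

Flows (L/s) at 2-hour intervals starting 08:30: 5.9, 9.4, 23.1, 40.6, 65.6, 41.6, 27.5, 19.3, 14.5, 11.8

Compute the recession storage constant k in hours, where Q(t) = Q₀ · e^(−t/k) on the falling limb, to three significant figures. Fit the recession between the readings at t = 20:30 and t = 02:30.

On the falling limb, Q drops from 27.5 to 11.8 L/s between t = 20:30 and t = 02:30 (Δt = 6 h).
k = −Δt / ln(Q₂/Q₁) = −6 / ln(11.8/27.5) = 7.09 h.

k ≈ 7.09 h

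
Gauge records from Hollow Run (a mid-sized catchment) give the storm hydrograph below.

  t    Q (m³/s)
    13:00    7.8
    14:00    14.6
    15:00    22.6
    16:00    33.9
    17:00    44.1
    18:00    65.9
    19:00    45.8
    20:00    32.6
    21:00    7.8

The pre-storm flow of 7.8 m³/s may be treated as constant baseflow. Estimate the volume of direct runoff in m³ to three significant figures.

Direct-runoff ordinates (Q − Q_b): 0.0, 6.8, 14.8, 26.1, 36.3, 58.1, 38.0, 24.8, 0.0 m³/s.
ΣQ_DR = 204.9 m³/s.
With Δt = 1 h = 3600 s, V = ΣQ_DR · Δt = 204.9 × 3600 = 7.38 × 10^5 m³.

V ≈ 7.38 × 10^5 m³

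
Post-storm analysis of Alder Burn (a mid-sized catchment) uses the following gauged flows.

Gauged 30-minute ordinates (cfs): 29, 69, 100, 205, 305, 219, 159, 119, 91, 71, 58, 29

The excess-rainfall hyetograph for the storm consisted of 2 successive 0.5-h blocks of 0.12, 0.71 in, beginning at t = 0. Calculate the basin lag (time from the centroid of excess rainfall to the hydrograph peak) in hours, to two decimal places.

Centroid of excess rainfall: t_c = Σ P_i·t̄_i / ΣP_i = 0.6777 h (block centres at 0.25, 0.75 h).
Hydrograph peak occurs at t = 2 h, so basin lag t_L = 2 − 0.6777 = 1.32 h.

t_L ≈ 1.32 h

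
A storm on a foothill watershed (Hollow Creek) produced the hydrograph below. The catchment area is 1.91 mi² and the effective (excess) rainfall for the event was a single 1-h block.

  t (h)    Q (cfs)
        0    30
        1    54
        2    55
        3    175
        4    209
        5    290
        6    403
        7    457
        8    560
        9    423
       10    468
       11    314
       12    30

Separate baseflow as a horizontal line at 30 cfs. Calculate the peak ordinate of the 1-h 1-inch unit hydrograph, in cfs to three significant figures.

U_p ≈ 212 cfs

Direct runoff: 0.0, 24.0, 25.0, 145.0, 179.0, 260.0, 373.0, 427.0, 530.0, 393.0, 438.0, 284.0, 0.0 cfs; ΣQ_DR = 3078 cfs, peak = 530.0 cfs.
Runoff depth d = ΣQ_DR·Δt / A = 3078 × 3600 / (1.91 mi²) = 2.497 in.
The 1-inch UH is the DRH scaled by (1 in)/d, so U_p = 530.0 × 1/2.497 = 212 cfs.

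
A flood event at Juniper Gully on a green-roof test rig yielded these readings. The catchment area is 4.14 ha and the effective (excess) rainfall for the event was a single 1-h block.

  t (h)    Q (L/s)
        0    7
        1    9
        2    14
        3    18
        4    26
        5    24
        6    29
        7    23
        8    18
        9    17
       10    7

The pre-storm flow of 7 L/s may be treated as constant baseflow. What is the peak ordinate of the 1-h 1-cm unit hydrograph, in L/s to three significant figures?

U_p ≈ 22.0 L/s

Direct runoff: 0.0, 2.0, 7.0, 11.0, 19.0, 17.0, 22.0, 16.0, 11.0, 10.0, 0.0 L/s; ΣQ_DR = 115.0 L/s, peak = 22.0 L/s.
Runoff depth d = ΣQ_DR·Δt / A = 115.0 × 3600 / (4.14 ha) = 10.00 mm.
The 1-cm UH is the DRH scaled by (10 mm)/d, so U_p = 22.0 × 10/10.00 = 22.0 L/s.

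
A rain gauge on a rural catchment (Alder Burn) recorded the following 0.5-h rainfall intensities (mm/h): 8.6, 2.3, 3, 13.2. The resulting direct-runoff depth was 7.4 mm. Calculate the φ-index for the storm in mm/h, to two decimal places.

Only the 2 blocks with intensity above φ contribute runoff: 8.6, 13.2 mm/h.
Σ(I−φ)·Δt = d  ⇒  (8.6+13.2 − 2φ)·0.5 = 7.4
φ = (21.80 − 7.4/0.5) / 2 = 3.50 mm/h.

φ ≈ 3.50 mm/h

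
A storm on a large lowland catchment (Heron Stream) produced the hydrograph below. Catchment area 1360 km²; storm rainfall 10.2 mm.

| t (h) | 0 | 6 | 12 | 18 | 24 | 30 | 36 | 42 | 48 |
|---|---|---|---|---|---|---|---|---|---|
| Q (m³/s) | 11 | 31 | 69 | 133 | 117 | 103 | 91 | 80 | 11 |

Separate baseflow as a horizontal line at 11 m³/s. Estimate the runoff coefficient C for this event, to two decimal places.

ΣQ_DR = 547.0 m³/s; V = ΣQ_DR·Δt = 1.182 × 10^7 m³.
Runoff depth d = V / A = 8.688 mm.
C = d / P = 8.688 / 10.2 = 0.85.

C ≈ 0.85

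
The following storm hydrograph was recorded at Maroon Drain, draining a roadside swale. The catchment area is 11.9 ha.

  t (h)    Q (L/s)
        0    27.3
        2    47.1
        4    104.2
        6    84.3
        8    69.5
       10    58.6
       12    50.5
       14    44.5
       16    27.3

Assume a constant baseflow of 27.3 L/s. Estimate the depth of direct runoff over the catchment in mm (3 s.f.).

d ≈ 16.2 mm

Direct runoff: 0.0, 19.8, 76.9, 57.0, 42.2, 31.3, 23.2, 17.2, 0.0 L/s; ΣQ_DR = 267.6 L/s.
V = ΣQ_DR · Δt = 267.6 × 7200 s = 1.927 × 10^6 L.
Over A = 11.9 ha, depth = V / A = 16.2 mm.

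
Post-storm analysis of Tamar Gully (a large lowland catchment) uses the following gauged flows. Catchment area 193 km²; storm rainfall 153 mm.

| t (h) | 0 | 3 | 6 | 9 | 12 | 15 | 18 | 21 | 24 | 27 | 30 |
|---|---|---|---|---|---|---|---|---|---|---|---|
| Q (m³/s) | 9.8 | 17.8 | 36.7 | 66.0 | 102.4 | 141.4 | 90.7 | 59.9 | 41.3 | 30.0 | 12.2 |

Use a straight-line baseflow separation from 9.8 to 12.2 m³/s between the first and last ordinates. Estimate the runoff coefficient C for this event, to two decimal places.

ΣQ_DR = 487.2 m³/s; V = ΣQ_DR·Δt = 5.262 × 10^6 m³.
Runoff depth d = V / A = 27.26 mm.
C = d / P = 27.26 / 153 = 0.18.

C ≈ 0.18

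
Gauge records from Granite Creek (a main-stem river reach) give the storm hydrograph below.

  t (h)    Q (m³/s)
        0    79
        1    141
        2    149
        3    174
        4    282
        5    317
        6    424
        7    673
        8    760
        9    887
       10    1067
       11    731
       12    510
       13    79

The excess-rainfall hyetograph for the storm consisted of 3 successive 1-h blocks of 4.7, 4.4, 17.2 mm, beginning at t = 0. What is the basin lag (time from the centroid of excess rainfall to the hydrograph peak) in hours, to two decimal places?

Centroid of excess rainfall: t_c = Σ P_i·t̄_i / ΣP_i = 1.9753 h (block centres at 0.5, 1.5, 2.5 h).
Hydrograph peak occurs at t = 10 h, so basin lag t_L = 10 − 1.9753 = 8.02 h.

t_L ≈ 8.02 h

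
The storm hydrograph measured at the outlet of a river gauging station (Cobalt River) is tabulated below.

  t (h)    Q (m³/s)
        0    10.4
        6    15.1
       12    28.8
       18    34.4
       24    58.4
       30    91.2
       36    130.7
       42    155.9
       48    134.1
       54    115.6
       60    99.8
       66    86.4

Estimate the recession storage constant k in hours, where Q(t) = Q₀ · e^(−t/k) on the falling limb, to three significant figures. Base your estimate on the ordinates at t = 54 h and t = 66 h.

On the falling limb, Q drops from 115.6 to 86.4 m³/s between t = 54 h and t = 66 h (Δt = 12 h).
k = −Δt / ln(Q₂/Q₁) = −12 / ln(86.4/115.6) = 41.2 h.

k ≈ 41.2 h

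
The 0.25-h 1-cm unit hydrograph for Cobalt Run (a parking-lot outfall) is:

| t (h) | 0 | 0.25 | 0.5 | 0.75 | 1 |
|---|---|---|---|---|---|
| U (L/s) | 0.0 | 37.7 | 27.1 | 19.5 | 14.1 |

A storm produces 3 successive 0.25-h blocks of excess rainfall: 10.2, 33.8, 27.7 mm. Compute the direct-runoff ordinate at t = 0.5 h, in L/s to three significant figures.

Q ≈ 155 L/s

By discrete convolution, Q_j = Σ (P_i / 10 mm) · U_{j−i}.
At t = 0.5 h (j=2): Q = (10.2/10)·27.1 + (33.8/10)·37.7 + (27.7/10)·0.0 = 155 L/s.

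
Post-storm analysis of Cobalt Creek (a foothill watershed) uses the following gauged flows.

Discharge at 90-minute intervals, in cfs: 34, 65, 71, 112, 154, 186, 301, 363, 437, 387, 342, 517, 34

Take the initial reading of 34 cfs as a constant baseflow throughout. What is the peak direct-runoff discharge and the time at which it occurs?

Q_p = 483.0 cfs at t = 16.5 h

Subtracting baseflow gives direct-runoff ordinates: 0.0, 31.0, 37.0, 78.0, 120.0, 152.0, 267.0, 329.0, 403.0, 353.0, 308.0, 483.0, 0.0 cfs.
The maximum is 483.0 cfs, occurring at the reading for t = 16.5 h.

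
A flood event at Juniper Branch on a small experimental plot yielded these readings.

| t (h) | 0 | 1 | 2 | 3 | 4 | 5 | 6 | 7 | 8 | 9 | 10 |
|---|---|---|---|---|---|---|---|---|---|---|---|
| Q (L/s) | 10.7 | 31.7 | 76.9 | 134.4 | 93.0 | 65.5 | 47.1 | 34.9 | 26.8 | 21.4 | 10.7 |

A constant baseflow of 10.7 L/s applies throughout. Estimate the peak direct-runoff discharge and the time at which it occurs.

Q_p = 123.7 L/s at t = 3 h

Subtracting baseflow gives direct-runoff ordinates: 0.0, 21.0, 66.2, 123.7, 82.3, 54.8, 36.4, 24.2, 16.1, 10.7, 0.0 L/s.
The maximum is 123.7 L/s, occurring at the reading for t = 3 h.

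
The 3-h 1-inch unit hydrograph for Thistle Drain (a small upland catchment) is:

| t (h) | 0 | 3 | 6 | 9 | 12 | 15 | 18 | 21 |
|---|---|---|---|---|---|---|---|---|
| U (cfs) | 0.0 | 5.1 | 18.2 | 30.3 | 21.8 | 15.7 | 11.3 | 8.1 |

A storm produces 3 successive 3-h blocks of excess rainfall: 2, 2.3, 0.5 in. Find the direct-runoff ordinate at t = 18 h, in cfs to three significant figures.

By discrete convolution, Q_j = Σ (P_i / 1 in) · U_{j−i}.
At t = 18 h (j=6): Q = (2/1)·11.3 + (2.3/1)·15.7 + (0.5/1)·21.8 = 69.6 cfs.

Q ≈ 69.6 cfs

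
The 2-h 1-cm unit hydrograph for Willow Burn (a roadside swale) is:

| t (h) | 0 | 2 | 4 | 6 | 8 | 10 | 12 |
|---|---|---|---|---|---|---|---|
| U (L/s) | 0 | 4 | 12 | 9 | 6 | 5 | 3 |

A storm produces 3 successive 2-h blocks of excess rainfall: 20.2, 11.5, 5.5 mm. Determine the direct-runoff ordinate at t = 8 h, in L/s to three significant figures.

By discrete convolution, Q_j = Σ (P_i / 10 mm) · U_{j−i}.
At t = 8 h (j=4): Q = (20.2/10)·6 + (11.5/10)·9 + (5.5/10)·12 = 29.1 L/s.

Q ≈ 29.1 L/s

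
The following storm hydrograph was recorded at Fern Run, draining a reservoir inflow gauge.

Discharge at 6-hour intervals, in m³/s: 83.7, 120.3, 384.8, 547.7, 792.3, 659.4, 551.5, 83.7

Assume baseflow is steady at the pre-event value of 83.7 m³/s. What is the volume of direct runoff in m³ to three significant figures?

Direct-runoff ordinates (Q − Q_b): 0.0, 36.6, 301.1, 464.0, 708.6, 575.7, 467.8, 0.0 m³/s.
ΣQ_DR = 2554 m³/s.
With Δt = 6 h = 21600 s, V = ΣQ_DR · Δt = 2554 × 21600 = 5.52 × 10^7 m³.

V ≈ 5.52 × 10^7 m³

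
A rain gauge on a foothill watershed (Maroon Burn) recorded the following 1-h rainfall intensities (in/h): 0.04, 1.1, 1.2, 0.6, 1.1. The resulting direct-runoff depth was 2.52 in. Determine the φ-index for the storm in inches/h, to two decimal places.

Only the 4 blocks with intensity above φ contribute runoff: 1.1, 1.2, 0.6, 1.1 in/h.
Σ(I−φ)·Δt = d  ⇒  (1.1+1.2+0.6+1.1 − 4φ)·1 = 2.52
φ = (4.000 − 2.52/1) / 4 = 0.37 in/h.

φ ≈ 0.37 in/h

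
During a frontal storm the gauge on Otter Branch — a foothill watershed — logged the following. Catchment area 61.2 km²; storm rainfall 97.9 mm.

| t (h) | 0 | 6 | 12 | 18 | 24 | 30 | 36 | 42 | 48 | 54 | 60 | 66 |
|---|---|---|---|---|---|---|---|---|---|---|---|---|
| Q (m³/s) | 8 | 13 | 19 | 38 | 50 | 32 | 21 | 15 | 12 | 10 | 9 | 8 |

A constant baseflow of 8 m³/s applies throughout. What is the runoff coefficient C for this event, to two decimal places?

ΣQ_DR = 139.0 m³/s; V = ΣQ_DR·Δt = 3.002 × 10^6 m³.
Runoff depth d = V / A = 49.06 mm.
C = d / P = 49.06 / 97.9 = 0.50.

C ≈ 0.50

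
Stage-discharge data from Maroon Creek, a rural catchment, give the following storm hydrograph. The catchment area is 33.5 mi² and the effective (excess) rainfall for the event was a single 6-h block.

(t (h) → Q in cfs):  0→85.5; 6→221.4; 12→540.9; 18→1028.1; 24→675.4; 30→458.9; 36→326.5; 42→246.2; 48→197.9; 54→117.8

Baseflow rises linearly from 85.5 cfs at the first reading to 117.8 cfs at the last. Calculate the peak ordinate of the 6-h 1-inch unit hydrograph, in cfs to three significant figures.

U_p ≈ 1160 cfs

Direct runoff: 0.00, 132.31, 448.22, 931.83, 575.54, 355.46, 219.47, 135.58, 83.69, 0.00 cfs; ΣQ_DR = 2882 cfs, peak = 931.83 cfs.
Runoff depth d = ΣQ_DR·Δt / A = 2882 × 21600 / (33.5 mi²) = 0.7999 in.
The 1-inch UH is the DRH scaled by (1 in)/d, so U_p = 931.83 × 1/0.7999 = 1160 cfs.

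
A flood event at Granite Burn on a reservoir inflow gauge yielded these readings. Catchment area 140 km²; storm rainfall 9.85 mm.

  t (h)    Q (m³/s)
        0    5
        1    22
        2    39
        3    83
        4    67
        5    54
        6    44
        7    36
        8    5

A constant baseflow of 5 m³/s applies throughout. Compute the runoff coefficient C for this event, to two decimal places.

C ≈ 0.81

ΣQ_DR = 310.0 m³/s; V = ΣQ_DR·Δt = 1.116 × 10^6 m³.
Runoff depth d = V / A = 7.971 mm.
C = d / P = 7.971 / 9.85 = 0.81.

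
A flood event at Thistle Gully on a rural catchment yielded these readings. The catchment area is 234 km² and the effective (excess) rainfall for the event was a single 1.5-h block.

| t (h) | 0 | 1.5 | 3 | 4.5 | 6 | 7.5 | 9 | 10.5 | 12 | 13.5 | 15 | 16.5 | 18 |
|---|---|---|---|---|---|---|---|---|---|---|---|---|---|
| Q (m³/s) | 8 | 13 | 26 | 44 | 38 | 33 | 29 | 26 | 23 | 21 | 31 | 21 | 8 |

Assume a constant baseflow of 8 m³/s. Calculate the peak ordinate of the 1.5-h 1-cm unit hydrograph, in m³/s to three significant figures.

Direct runoff: 0.0, 5.0, 18.0, 36.0, 30.0, 25.0, 21.0, 18.0, 15.0, 13.0, 23.0, 13.0, 0.0 m³/s; ΣQ_DR = 217.0 m³/s, peak = 36.0 m³/s.
Runoff depth d = ΣQ_DR·Δt / A = 217.0 × 5400 / (234 km²) = 5.008 mm.
The 1-cm UH is the DRH scaled by (10 mm)/d, so U_p = 36.0 × 10/5.008 = 71.9 m³/s.

U_p ≈ 71.9 m³/s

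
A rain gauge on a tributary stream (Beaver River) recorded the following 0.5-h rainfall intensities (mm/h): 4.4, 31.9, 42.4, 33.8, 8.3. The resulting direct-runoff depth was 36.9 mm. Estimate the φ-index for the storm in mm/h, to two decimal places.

Only the 3 blocks with intensity above φ contribute runoff: 31.9, 42.4, 33.8 mm/h.
Σ(I−φ)·Δt = d  ⇒  (31.9+42.4+33.8 − 3φ)·0.5 = 36.9
φ = (108.1 − 36.9/0.5) / 3 = 11.43 mm/h.

φ ≈ 11.43 mm/h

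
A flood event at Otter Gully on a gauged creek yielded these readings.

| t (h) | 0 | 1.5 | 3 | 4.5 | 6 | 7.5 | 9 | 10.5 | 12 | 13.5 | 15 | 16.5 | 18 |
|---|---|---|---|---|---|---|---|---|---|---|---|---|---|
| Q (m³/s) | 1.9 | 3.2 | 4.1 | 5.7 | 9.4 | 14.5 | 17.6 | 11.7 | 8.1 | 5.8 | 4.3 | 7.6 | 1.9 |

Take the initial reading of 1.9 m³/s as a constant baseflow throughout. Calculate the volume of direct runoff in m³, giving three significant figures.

V ≈ 3.84 × 10^5 m³

Direct-runoff ordinates (Q − Q_b): 0.0, 1.3, 2.2, 3.8, 7.5, 12.6, 15.7, 9.8, 6.2, 3.9, 2.4, 5.7, 0.0 m³/s.
ΣQ_DR = 71.10 m³/s.
With Δt = 1.5 h = 5400 s, V = ΣQ_DR · Δt = 71.10 × 5400 = 3.84 × 10^5 m³.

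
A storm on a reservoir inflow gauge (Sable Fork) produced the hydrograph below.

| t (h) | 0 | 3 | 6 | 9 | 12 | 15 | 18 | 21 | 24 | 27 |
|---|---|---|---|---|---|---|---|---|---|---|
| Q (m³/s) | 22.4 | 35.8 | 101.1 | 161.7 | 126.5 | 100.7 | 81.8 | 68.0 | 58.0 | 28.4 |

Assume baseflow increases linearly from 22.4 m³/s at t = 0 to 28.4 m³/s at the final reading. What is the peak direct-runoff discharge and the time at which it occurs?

Subtracting baseflow gives direct-runoff ordinates: 0.00, 12.73, 77.37, 137.30, 101.43, 74.97, 55.40, 40.93, 30.27, 0.00 m³/s.
The maximum is 137.30 m³/s, occurring at the reading for t = 9 h.

Q_p = 137.30 m³/s at t = 9 h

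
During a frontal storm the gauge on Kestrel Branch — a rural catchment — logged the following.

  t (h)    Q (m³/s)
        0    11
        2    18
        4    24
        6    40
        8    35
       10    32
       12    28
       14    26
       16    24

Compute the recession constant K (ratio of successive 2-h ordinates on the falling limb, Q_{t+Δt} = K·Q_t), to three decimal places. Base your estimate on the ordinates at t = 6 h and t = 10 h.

Using the recession-limb readings at t = 6 h and t = 10 h: Q falls from 40 to 32 m³/s over 2 intervals.
K = (Q₂/Q₁)^(1/2) = (32/40)^(1/2) = 0.894.

K ≈ 0.894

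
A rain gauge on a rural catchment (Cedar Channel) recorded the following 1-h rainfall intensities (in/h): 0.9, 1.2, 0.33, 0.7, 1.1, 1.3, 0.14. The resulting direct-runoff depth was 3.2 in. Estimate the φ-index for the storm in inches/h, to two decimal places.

φ ≈ 0.40 in/h

Only the 5 blocks with intensity above φ contribute runoff: 0.9, 1.2, 0.7, 1.1, 1.3 in/h.
Σ(I−φ)·Δt = d  ⇒  (0.9+1.2+0.7+1.1+1.3 − 5φ)·1 = 3.2
φ = (5.200 − 3.2/1) / 5 = 0.40 in/h.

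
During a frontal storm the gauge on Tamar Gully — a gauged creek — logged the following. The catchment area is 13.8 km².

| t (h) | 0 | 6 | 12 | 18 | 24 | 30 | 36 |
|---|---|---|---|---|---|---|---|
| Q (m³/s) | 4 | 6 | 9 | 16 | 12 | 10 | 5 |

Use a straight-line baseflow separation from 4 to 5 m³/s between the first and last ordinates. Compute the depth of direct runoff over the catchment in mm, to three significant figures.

Direct runoff: 0.00, 1.83, 4.67, 11.50, 7.33, 5.17, 0.00 m³/s; ΣQ_DR = 30.50 m³/s.
V = ΣQ_DR · Δt = 30.50 × 21600 s = 6.588 × 10^5 m³.
Over A = 13.8 km², depth = V / A = 47.7 mm.

d ≈ 47.7 mm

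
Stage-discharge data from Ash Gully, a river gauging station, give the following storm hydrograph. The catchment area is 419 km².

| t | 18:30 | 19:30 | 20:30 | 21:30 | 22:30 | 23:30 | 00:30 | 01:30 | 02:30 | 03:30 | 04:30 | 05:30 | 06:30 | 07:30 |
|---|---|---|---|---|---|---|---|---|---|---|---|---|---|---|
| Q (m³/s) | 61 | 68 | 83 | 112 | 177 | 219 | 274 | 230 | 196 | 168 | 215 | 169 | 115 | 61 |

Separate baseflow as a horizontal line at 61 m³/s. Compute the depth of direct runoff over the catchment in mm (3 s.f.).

d ≈ 11.1 mm

Direct runoff: 0.0, 7.0, 22.0, 51.0, 116.0, 158.0, 213.0, 169.0, 135.0, 107.0, 154.0, 108.0, 54.0, 0.0 m³/s; ΣQ_DR = 1294 m³/s.
V = ΣQ_DR · Δt = 1294 × 3600 s = 4.658 × 10^6 m³.
Over A = 419 km², depth = V / A = 11.1 mm.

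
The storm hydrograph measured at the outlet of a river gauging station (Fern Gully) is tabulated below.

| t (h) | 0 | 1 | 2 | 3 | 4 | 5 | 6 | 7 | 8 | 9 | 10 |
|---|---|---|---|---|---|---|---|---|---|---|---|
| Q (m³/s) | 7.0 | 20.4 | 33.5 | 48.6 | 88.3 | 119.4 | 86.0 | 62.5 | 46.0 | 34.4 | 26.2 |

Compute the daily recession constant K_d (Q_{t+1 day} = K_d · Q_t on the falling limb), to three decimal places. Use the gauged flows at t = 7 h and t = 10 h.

Between t = 7 h and t = 10 h the flow falls from 62.5 to 26.2 m³/s over 3×1 h = 3 h.
Per-interval ratio K = (26.2/62.5)^(1/3) = 0.7484; K_d = K^(24/1) = 0.001.

K_d ≈ 0.001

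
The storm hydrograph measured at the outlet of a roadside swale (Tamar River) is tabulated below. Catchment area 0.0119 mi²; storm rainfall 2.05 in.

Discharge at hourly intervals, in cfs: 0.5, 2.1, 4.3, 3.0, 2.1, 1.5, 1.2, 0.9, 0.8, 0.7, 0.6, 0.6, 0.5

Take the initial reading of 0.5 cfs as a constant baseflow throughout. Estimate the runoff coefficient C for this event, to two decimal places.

ΣQ_DR = 12.30 cfs; V = ΣQ_DR·Δt = 44280 ft³.
Runoff depth d = V / A = 1.602 in.
C = d / P = 1.602 / 2.05 = 0.78.

C ≈ 0.78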